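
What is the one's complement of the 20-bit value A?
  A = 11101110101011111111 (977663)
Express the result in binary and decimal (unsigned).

Flip each bit (0->1, 1->0):
  11101110101011111111
  00010001010100000000

Answer: 00010001010100000000 (70912)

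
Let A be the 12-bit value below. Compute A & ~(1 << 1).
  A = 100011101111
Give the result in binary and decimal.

Mask = ~(1 << 1) = 111111111101
Bit 1 of A is 1, so AND-ing with the mask clears it to 0.
  100011101111
& 111111111101
--------------
  100011101101

Answer: 100011101101 (2285)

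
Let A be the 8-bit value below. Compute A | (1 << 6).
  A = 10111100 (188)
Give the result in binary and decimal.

Mask = 1 << 6 = 01000000
Bit 6 of A is 0, so OR-ing with the mask flips it to 1.
  10111100
| 01000000
----------
  11111100

Answer: 11111100 (252)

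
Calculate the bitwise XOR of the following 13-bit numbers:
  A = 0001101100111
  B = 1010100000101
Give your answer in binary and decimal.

Apply ^ to each column (1 where bits differ):
  0001101100111
^ 1010100000101
---------------
  1011001100010

Answer: 1011001100010 (5730)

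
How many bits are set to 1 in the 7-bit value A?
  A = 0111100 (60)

0111100
1-bits at positions (from bit 0 = LSB): 2, 3, 4, 5
Count = 4

Answer: 4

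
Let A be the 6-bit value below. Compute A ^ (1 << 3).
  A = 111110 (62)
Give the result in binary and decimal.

Mask = 1 << 3 = 001000
Bit 3 of A is 1; XOR with the mask flips it to 0.
  111110
^ 001000
--------
  110110

Answer: 110110 (54)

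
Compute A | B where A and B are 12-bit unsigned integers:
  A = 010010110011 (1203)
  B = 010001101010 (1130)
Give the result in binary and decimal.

Apply | to each column (1 where either bit is 1):
  010010110011
| 010001101010
--------------
  010011111011

Answer: 010011111011 (1275)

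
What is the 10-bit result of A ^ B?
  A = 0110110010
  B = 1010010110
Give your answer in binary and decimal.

Apply ^ to each column (1 where bits differ):
  0110110010
^ 1010010110
------------
  1100100100

Answer: 1100100100 (804)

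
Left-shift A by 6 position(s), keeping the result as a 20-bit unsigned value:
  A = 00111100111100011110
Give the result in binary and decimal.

Shift left by 6: drop the top 6 bit(s), append 6 zero(s) on the right.
  00111100111100011110  ->  discard [001111], keep [00111100011110], append 000000
= 00111100011110000000

Answer: 00111100011110000000 (247680)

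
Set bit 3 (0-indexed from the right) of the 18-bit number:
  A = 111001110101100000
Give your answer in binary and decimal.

Mask = 1 << 3 = 000000000000001000
Bit 3 of A is 0, so OR-ing with the mask flips it to 1.
  111001110101100000
| 000000000000001000
--------------------
  111001110101101000

Answer: 111001110101101000 (236904)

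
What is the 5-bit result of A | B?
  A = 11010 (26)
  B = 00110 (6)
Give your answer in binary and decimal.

Apply | to each column (1 where either bit is 1):
  11010
| 00110
-------
  11110

Answer: 11110 (30)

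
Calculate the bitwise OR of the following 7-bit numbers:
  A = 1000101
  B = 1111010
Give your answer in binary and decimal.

Apply | to each column (1 where either bit is 1):
  1000101
| 1111010
---------
  1111111

Answer: 1111111 (127)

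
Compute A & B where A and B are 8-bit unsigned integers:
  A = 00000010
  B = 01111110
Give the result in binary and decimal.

Apply & to each column (1 only where both bits are 1):
  00000010
& 01111110
----------
  00000010

Answer: 00000010 (2)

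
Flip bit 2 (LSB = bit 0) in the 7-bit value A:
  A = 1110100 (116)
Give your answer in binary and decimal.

Mask = 1 << 2 = 0000100
Bit 2 of A is 1; XOR with the mask flips it to 0.
  1110100
^ 0000100
---------
  1110000

Answer: 1110000 (112)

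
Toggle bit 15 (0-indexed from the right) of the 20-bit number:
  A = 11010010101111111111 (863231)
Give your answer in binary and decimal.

Mask = 1 << 15 = 00001000000000000000
Bit 15 of A is 0; XOR with the mask flips it to 1.
  11010010101111111111
^ 00001000000000000000
----------------------
  11011010101111111111

Answer: 11011010101111111111 (895999)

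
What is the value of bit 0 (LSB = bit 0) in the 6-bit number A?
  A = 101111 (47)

Bit 0 is the 1st from the right.
  101111
       ^
That bit is 1.

Answer: 1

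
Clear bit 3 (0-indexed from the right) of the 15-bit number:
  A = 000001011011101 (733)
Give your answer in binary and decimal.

Mask = ~(1 << 3) = 111111111110111
Bit 3 of A is 1, so AND-ing with the mask clears it to 0.
  000001011011101
& 111111111110111
-----------------
  000001011010101

Answer: 000001011010101 (725)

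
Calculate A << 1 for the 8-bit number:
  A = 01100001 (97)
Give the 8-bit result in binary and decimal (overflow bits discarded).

Shift left by 1: drop the top 1 bit(s), append 1 zero(s) on the right.
  01100001  ->  discard [0], keep [1100001], append 0
= 11000010

Answer: 11000010 (194)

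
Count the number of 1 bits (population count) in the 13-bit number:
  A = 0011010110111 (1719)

0011010110111
1-bits at positions (from bit 0 = LSB): 0, 1, 2, 4, 5, 7, 9, 10
Count = 8

Answer: 8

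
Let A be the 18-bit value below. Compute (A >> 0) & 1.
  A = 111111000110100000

Bit 0 is the 1st from the right.
  111111000110100000
                   ^
That bit is 0.

Answer: 0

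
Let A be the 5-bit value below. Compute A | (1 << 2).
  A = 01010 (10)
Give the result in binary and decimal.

Mask = 1 << 2 = 00100
Bit 2 of A is 0, so OR-ing with the mask flips it to 1.
  01010
| 00100
-------
  01110

Answer: 01110 (14)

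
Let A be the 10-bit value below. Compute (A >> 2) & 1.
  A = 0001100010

Bit 2 is the 3rd from the right.
  0001100010
         ^
That bit is 0.

Answer: 0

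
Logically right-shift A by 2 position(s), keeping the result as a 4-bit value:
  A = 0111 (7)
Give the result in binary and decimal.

Logical shift right by 2: drop the bottom 2 bit(s), prepend 2 zero(s) on the left.
  0111  ->  keep [01], discard [11], prepend 00
= 0001

Answer: 0001 (1)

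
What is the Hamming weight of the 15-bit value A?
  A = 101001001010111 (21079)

101001001010111
1-bits at positions (from bit 0 = LSB): 0, 1, 2, 4, 6, 9, 12, 14
Count = 8

Answer: 8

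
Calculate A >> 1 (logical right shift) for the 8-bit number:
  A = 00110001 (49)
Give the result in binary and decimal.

Logical shift right by 1: drop the bottom 1 bit(s), prepend 1 zero(s) on the left.
  00110001  ->  keep [0011000], discard [1], prepend 0
= 00011000

Answer: 00011000 (24)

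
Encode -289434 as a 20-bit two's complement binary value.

1. Binary of +289434:  01000110101010011010
2. Invert bits:     10111001010101100101
3. Add 1:           10111001010101100110

Answer: 10111001010101100110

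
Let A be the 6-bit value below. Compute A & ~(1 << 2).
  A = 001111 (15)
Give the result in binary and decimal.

Mask = ~(1 << 2) = 111011
Bit 2 of A is 1, so AND-ing with the mask clears it to 0.
  001111
& 111011
--------
  001011

Answer: 001011 (11)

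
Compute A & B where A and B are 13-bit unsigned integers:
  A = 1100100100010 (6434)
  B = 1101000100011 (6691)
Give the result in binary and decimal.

Apply & to each column (1 only where both bits are 1):
  1100100100010
& 1101000100011
---------------
  1100000100010

Answer: 1100000100010 (6178)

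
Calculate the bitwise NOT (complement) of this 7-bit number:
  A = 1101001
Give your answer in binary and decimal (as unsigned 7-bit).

Flip each bit (0->1, 1->0):
  1101001
  0010110

Answer: 0010110 (22)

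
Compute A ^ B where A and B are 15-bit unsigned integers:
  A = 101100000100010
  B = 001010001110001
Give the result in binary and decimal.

Apply ^ to each column (1 where bits differ):
  101100000100010
^ 001010001110001
-----------------
  100110001010011

Answer: 100110001010011 (19539)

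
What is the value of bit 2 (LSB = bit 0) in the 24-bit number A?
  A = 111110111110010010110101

Bit 2 is the 3rd from the right.
  111110111110010010110101
                       ^
That bit is 1.

Answer: 1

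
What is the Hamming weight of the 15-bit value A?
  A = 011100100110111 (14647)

011100100110111
1-bits at positions (from bit 0 = LSB): 0, 1, 2, 4, 5, 8, 11, 12, 13
Count = 9

Answer: 9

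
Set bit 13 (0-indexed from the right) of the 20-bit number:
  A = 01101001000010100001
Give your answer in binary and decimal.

Mask = 1 << 13 = 00000010000000000000
Bit 13 of A is 0, so OR-ing with the mask flips it to 1.
  01101001000010100001
| 00000010000000000000
----------------------
  01101011000010100001

Answer: 01101011000010100001 (438433)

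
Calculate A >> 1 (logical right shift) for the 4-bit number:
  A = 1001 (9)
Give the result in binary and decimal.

Logical shift right by 1: drop the bottom 1 bit(s), prepend 1 zero(s) on the left.
  1001  ->  keep [100], discard [1], prepend 0
= 0100

Answer: 0100 (4)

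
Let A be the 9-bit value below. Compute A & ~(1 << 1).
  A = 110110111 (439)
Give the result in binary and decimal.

Mask = ~(1 << 1) = 111111101
Bit 1 of A is 1, so AND-ing with the mask clears it to 0.
  110110111
& 111111101
-----------
  110110101

Answer: 110110101 (437)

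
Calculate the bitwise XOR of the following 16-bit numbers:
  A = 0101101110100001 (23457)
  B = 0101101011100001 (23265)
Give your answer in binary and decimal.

Apply ^ to each column (1 where bits differ):
  0101101110100001
^ 0101101011100001
------------------
  0000000101000000

Answer: 0000000101000000 (320)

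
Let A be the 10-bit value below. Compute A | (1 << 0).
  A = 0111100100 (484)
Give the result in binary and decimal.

Mask = 1 << 0 = 0000000001
Bit 0 of A is 0, so OR-ing with the mask flips it to 1.
  0111100100
| 0000000001
------------
  0111100101

Answer: 0111100101 (485)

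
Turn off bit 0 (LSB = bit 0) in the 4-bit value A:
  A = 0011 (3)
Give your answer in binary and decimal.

Mask = ~(1 << 0) = 1110
Bit 0 of A is 1, so AND-ing with the mask clears it to 0.
  0011
& 1110
------
  0010

Answer: 0010 (2)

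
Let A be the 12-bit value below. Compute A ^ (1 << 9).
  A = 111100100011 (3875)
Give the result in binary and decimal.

Mask = 1 << 9 = 001000000000
Bit 9 of A is 1; XOR with the mask flips it to 0.
  111100100011
^ 001000000000
--------------
  110100100011

Answer: 110100100011 (3363)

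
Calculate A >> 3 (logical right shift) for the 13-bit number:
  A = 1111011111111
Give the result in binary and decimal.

Logical shift right by 3: drop the bottom 3 bit(s), prepend 3 zero(s) on the left.
  1111011111111  ->  keep [1111011111], discard [111], prepend 000
= 0001111011111

Answer: 0001111011111 (991)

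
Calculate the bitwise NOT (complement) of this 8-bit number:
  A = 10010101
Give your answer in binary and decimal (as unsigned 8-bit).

Flip each bit (0->1, 1->0):
  10010101
  01101010

Answer: 01101010 (106)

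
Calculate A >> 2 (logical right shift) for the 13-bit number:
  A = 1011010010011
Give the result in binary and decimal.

Logical shift right by 2: drop the bottom 2 bit(s), prepend 2 zero(s) on the left.
  1011010010011  ->  keep [10110100100], discard [11], prepend 00
= 0010110100100

Answer: 0010110100100 (1444)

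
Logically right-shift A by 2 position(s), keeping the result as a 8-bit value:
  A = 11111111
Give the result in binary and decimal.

Logical shift right by 2: drop the bottom 2 bit(s), prepend 2 zero(s) on the left.
  11111111  ->  keep [111111], discard [11], prepend 00
= 00111111

Answer: 00111111 (63)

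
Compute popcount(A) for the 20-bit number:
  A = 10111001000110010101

10111001000110010101
1-bits at positions (from bit 0 = LSB): 0, 2, 4, 7, 8, 12, 15, 16, 17, 19
Count = 10

Answer: 10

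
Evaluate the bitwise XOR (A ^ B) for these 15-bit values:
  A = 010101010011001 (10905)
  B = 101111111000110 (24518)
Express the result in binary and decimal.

Apply ^ to each column (1 where bits differ):
  010101010011001
^ 101111111000110
-----------------
  111010101011111

Answer: 111010101011111 (30047)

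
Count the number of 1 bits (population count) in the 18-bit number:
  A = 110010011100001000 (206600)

110010011100001000
1-bits at positions (from bit 0 = LSB): 3, 8, 9, 10, 13, 16, 17
Count = 7

Answer: 7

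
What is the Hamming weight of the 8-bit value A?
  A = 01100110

01100110
1-bits at positions (from bit 0 = LSB): 1, 2, 5, 6
Count = 4

Answer: 4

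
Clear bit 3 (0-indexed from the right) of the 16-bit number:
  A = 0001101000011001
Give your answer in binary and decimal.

Mask = ~(1 << 3) = 1111111111110111
Bit 3 of A is 1, so AND-ing with the mask clears it to 0.
  0001101000011001
& 1111111111110111
------------------
  0001101000010001

Answer: 0001101000010001 (6673)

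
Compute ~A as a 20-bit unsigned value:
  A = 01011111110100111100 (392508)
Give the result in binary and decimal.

Flip each bit (0->1, 1->0):
  01011111110100111100
  10100000001011000011

Answer: 10100000001011000011 (656067)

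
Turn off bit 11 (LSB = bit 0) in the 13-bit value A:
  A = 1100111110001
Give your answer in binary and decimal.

Mask = ~(1 << 11) = 1011111111111
Bit 11 of A is 1, so AND-ing with the mask clears it to 0.
  1100111110001
& 1011111111111
---------------
  1000111110001

Answer: 1000111110001 (4593)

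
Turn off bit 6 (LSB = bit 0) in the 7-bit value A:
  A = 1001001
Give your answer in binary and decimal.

Mask = ~(1 << 6) = 0111111
Bit 6 of A is 1, so AND-ing with the mask clears it to 0.
  1001001
& 0111111
---------
  0001001

Answer: 0001001 (9)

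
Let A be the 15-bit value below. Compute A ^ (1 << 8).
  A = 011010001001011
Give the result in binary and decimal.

Mask = 1 << 8 = 000000100000000
Bit 8 of A is 0; XOR with the mask flips it to 1.
  011010001001011
^ 000000100000000
-----------------
  011010101001011

Answer: 011010101001011 (13643)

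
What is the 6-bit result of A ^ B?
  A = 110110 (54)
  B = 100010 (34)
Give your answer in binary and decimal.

Apply ^ to each column (1 where bits differ):
  110110
^ 100010
--------
  010100

Answer: 010100 (20)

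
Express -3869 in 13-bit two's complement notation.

1. Binary of +3869:  0111100011101
2. Invert bits:     1000011100010
3. Add 1:           1000011100011

Answer: 1000011100011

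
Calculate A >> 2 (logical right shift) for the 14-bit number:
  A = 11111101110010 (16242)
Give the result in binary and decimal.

Logical shift right by 2: drop the bottom 2 bit(s), prepend 2 zero(s) on the left.
  11111101110010  ->  keep [111111011100], discard [10], prepend 00
= 00111111011100

Answer: 00111111011100 (4060)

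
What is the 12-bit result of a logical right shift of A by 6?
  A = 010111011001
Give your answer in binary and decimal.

Logical shift right by 6: drop the bottom 6 bit(s), prepend 6 zero(s) on the left.
  010111011001  ->  keep [010111], discard [011001], prepend 000000
= 000000010111

Answer: 000000010111 (23)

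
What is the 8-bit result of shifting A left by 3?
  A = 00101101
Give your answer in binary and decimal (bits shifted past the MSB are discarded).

Shift left by 3: drop the top 3 bit(s), append 3 zero(s) on the right.
  00101101  ->  discard [001], keep [01101], append 000
= 01101000

Answer: 01101000 (104)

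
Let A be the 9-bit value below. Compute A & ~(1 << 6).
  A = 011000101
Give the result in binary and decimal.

Mask = ~(1 << 6) = 110111111
Bit 6 of A is 1, so AND-ing with the mask clears it to 0.
  011000101
& 110111111
-----------
  010000101

Answer: 010000101 (133)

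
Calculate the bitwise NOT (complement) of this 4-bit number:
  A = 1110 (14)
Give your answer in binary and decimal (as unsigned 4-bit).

Flip each bit (0->1, 1->0):
  1110
  0001

Answer: 0001 (1)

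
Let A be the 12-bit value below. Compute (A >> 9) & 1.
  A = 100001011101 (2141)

Bit 9 is the 10th from the right.
  100001011101
    ^
That bit is 0.

Answer: 0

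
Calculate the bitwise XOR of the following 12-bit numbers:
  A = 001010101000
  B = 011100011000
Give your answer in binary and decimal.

Apply ^ to each column (1 where bits differ):
  001010101000
^ 011100011000
--------------
  010110110000

Answer: 010110110000 (1456)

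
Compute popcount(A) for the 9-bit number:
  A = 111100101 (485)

111100101
1-bits at positions (from bit 0 = LSB): 0, 2, 5, 6, 7, 8
Count = 6

Answer: 6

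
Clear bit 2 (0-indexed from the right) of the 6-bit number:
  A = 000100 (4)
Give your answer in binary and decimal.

Mask = ~(1 << 2) = 111011
Bit 2 of A is 1, so AND-ing with the mask clears it to 0.
  000100
& 111011
--------
  000000

Answer: 000000 (0)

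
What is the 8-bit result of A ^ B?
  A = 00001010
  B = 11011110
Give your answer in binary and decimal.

Apply ^ to each column (1 where bits differ):
  00001010
^ 11011110
----------
  11010100

Answer: 11010100 (212)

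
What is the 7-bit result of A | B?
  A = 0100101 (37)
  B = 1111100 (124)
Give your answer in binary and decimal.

Apply | to each column (1 where either bit is 1):
  0100101
| 1111100
---------
  1111101

Answer: 1111101 (125)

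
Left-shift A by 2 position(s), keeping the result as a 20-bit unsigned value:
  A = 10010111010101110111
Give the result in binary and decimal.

Shift left by 2: drop the top 2 bit(s), append 2 zero(s) on the right.
  10010111010101110111  ->  discard [10], keep [010111010101110111], append 00
= 01011101010111011100

Answer: 01011101010111011100 (382428)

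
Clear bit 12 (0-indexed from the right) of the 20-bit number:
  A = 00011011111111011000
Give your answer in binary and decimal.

Mask = ~(1 << 12) = 11111110111111111111
Bit 12 of A is 1, so AND-ing with the mask clears it to 0.
  00011011111111011000
& 11111110111111111111
----------------------
  00011010111111011000

Answer: 00011010111111011000 (110552)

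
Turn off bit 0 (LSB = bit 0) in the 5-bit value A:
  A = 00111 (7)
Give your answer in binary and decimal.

Mask = ~(1 << 0) = 11110
Bit 0 of A is 1, so AND-ing with the mask clears it to 0.
  00111
& 11110
-------
  00110

Answer: 00110 (6)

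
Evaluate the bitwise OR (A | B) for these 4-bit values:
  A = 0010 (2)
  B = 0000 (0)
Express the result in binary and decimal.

Apply | to each column (1 where either bit is 1):
  0010
| 0000
------
  0010

Answer: 0010 (2)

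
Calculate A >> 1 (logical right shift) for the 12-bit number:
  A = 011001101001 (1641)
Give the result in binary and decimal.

Logical shift right by 1: drop the bottom 1 bit(s), prepend 1 zero(s) on the left.
  011001101001  ->  keep [01100110100], discard [1], prepend 0
= 001100110100

Answer: 001100110100 (820)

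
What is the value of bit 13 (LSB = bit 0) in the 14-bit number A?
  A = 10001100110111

Bit 13 is the 14th from the right.
  10001100110111
  ^
That bit is 1.

Answer: 1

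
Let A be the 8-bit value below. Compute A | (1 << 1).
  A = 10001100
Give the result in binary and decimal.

Mask = 1 << 1 = 00000010
Bit 1 of A is 0, so OR-ing with the mask flips it to 1.
  10001100
| 00000010
----------
  10001110

Answer: 10001110 (142)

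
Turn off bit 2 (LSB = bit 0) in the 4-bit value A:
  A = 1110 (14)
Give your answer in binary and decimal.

Mask = ~(1 << 2) = 1011
Bit 2 of A is 1, so AND-ing with the mask clears it to 0.
  1110
& 1011
------
  1010

Answer: 1010 (10)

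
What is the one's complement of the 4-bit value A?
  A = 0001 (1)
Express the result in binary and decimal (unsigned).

Flip each bit (0->1, 1->0):
  0001
  1110

Answer: 1110 (14)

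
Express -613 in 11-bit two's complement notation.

1. Binary of +613:  01001100101
2. Invert bits:     10110011010
3. Add 1:           10110011011

Answer: 10110011011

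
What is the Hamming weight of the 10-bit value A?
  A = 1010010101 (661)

1010010101
1-bits at positions (from bit 0 = LSB): 0, 2, 4, 7, 9
Count = 5

Answer: 5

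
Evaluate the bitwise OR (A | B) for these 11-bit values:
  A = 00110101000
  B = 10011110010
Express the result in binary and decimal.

Apply | to each column (1 where either bit is 1):
  00110101000
| 10011110010
-------------
  10111111010

Answer: 10111111010 (1530)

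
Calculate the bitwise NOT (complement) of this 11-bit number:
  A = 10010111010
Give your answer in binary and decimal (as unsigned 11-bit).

Flip each bit (0->1, 1->0):
  10010111010
  01101000101

Answer: 01101000101 (837)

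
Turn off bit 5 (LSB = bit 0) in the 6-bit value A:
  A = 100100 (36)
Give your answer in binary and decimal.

Mask = ~(1 << 5) = 011111
Bit 5 of A is 1, so AND-ing with the mask clears it to 0.
  100100
& 011111
--------
  000100

Answer: 000100 (4)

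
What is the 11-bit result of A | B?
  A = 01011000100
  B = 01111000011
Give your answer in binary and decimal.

Apply | to each column (1 where either bit is 1):
  01011000100
| 01111000011
-------------
  01111000111

Answer: 01111000111 (967)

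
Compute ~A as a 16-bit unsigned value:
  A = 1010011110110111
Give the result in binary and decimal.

Flip each bit (0->1, 1->0):
  1010011110110111
  0101100001001000

Answer: 0101100001001000 (22600)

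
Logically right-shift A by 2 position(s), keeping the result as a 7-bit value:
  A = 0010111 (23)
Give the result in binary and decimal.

Logical shift right by 2: drop the bottom 2 bit(s), prepend 2 zero(s) on the left.
  0010111  ->  keep [00101], discard [11], prepend 00
= 0000101

Answer: 0000101 (5)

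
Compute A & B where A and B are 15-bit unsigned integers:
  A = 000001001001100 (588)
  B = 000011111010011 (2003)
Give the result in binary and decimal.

Apply & to each column (1 only where both bits are 1):
  000001001001100
& 000011111010011
-----------------
  000001001000000

Answer: 000001001000000 (576)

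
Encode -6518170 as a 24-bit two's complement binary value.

1. Binary of +6518170:  011000110111010110011010
2. Invert bits:     100111001000101001100101
3. Add 1:           100111001000101001100110

Answer: 100111001000101001100110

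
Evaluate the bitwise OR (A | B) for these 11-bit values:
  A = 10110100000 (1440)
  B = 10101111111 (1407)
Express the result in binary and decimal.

Apply | to each column (1 where either bit is 1):
  10110100000
| 10101111111
-------------
  10111111111

Answer: 10111111111 (1535)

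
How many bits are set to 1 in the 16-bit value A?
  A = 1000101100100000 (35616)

1000101100100000
1-bits at positions (from bit 0 = LSB): 5, 8, 9, 11, 15
Count = 5

Answer: 5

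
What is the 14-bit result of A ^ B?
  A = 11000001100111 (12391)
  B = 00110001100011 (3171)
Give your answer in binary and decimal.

Apply ^ to each column (1 where bits differ):
  11000001100111
^ 00110001100011
----------------
  11110000000100

Answer: 11110000000100 (15364)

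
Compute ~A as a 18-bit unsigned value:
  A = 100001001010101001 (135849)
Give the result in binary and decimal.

Flip each bit (0->1, 1->0):
  100001001010101001
  011110110101010110

Answer: 011110110101010110 (126294)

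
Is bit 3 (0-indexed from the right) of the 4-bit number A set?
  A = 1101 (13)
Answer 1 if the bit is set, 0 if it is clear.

Bit 3 is the 4th from the right.
  1101
  ^
That bit is 1.

Answer: 1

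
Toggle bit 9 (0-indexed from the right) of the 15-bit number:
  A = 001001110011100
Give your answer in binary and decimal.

Mask = 1 << 9 = 000001000000000
Bit 9 of A is 1; XOR with the mask flips it to 0.
  001001110011100
^ 000001000000000
-----------------
  001000110011100

Answer: 001000110011100 (4508)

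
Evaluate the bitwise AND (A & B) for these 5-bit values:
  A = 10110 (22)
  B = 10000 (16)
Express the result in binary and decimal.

Apply & to each column (1 only where both bits are 1):
  10110
& 10000
-------
  10000

Answer: 10000 (16)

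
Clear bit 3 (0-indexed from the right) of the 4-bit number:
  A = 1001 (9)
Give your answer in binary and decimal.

Mask = ~(1 << 3) = 0111
Bit 3 of A is 1, so AND-ing with the mask clears it to 0.
  1001
& 0111
------
  0001

Answer: 0001 (1)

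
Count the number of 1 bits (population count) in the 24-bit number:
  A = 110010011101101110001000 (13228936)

110010011101101110001000
1-bits at positions (from bit 0 = LSB): 3, 7, 8, 9, 11, 12, 14, 15, 16, 19, 22, 23
Count = 12

Answer: 12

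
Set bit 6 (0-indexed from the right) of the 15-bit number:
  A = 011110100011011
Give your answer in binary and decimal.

Mask = 1 << 6 = 000000001000000
Bit 6 of A is 0, so OR-ing with the mask flips it to 1.
  011110100011011
| 000000001000000
-----------------
  011110101011011

Answer: 011110101011011 (15707)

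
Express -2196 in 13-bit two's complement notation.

1. Binary of +2196:  0100010010100
2. Invert bits:     1011101101011
3. Add 1:           1011101101100

Answer: 1011101101100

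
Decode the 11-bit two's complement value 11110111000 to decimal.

MSB is 1, so the value is negative. Find the magnitude:
1. Invert bits:  00001000111
2. Add 1:        00001001000  = 72
3. Apply sign:   -72

Answer: -72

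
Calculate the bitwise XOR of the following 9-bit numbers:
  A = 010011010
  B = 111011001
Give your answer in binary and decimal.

Apply ^ to each column (1 where bits differ):
  010011010
^ 111011001
-----------
  101000011

Answer: 101000011 (323)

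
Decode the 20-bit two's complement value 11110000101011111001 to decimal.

MSB is 1, so the value is negative. Find the magnitude:
1. Invert bits:  00001111010100000110
2. Add 1:        00001111010100000111  = 62727
3. Apply sign:   -62727

Answer: -62727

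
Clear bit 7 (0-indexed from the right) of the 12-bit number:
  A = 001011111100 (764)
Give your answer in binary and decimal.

Mask = ~(1 << 7) = 111101111111
Bit 7 of A is 1, so AND-ing with the mask clears it to 0.
  001011111100
& 111101111111
--------------
  001001111100

Answer: 001001111100 (636)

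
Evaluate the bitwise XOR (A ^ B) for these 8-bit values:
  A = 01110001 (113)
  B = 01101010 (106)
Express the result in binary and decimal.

Apply ^ to each column (1 where bits differ):
  01110001
^ 01101010
----------
  00011011

Answer: 00011011 (27)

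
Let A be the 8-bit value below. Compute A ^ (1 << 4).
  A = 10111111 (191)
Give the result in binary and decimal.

Mask = 1 << 4 = 00010000
Bit 4 of A is 1; XOR with the mask flips it to 0.
  10111111
^ 00010000
----------
  10101111

Answer: 10101111 (175)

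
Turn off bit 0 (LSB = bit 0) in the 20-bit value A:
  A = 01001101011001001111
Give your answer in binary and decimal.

Mask = ~(1 << 0) = 11111111111111111110
Bit 0 of A is 1, so AND-ing with the mask clears it to 0.
  01001101011001001111
& 11111111111111111110
----------------------
  01001101011001001110

Answer: 01001101011001001110 (317006)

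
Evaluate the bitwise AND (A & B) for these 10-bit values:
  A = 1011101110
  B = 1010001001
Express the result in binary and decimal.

Apply & to each column (1 only where both bits are 1):
  1011101110
& 1010001001
------------
  1010001000

Answer: 1010001000 (648)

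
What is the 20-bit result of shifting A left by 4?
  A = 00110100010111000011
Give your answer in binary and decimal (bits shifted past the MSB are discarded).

Shift left by 4: drop the top 4 bit(s), append 4 zero(s) on the right.
  00110100010111000011  ->  discard [0011], keep [0100010111000011], append 0000
= 01000101110000110000

Answer: 01000101110000110000 (285744)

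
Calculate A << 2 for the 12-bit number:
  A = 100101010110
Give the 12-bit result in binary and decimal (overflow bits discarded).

Shift left by 2: drop the top 2 bit(s), append 2 zero(s) on the right.
  100101010110  ->  discard [10], keep [0101010110], append 00
= 010101011000

Answer: 010101011000 (1368)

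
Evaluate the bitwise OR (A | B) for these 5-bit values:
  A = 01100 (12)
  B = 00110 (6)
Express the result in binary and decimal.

Apply | to each column (1 where either bit is 1):
  01100
| 00110
-------
  01110

Answer: 01110 (14)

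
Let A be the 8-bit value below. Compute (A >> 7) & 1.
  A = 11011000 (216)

Bit 7 is the 8th from the right.
  11011000
  ^
That bit is 1.

Answer: 1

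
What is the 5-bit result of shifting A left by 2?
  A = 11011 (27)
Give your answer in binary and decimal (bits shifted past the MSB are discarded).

Shift left by 2: drop the top 2 bit(s), append 2 zero(s) on the right.
  11011  ->  discard [11], keep [011], append 00
= 01100

Answer: 01100 (12)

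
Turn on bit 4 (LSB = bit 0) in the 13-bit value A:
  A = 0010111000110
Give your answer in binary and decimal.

Mask = 1 << 4 = 0000000010000
Bit 4 of A is 0, so OR-ing with the mask flips it to 1.
  0010111000110
| 0000000010000
---------------
  0010111010110

Answer: 0010111010110 (1494)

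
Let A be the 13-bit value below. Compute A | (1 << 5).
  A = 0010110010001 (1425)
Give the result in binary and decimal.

Mask = 1 << 5 = 0000000100000
Bit 5 of A is 0, so OR-ing with the mask flips it to 1.
  0010110010001
| 0000000100000
---------------
  0010110110001

Answer: 0010110110001 (1457)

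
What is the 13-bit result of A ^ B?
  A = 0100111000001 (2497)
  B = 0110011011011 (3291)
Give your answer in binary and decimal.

Apply ^ to each column (1 where bits differ):
  0100111000001
^ 0110011011011
---------------
  0010100011010

Answer: 0010100011010 (1306)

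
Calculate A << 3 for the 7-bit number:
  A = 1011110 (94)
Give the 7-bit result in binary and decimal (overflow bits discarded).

Shift left by 3: drop the top 3 bit(s), append 3 zero(s) on the right.
  1011110  ->  discard [101], keep [1110], append 000
= 1110000

Answer: 1110000 (112)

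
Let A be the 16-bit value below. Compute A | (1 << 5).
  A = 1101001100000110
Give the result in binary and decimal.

Mask = 1 << 5 = 0000000000100000
Bit 5 of A is 0, so OR-ing with the mask flips it to 1.
  1101001100000110
| 0000000000100000
------------------
  1101001100100110

Answer: 1101001100100110 (54054)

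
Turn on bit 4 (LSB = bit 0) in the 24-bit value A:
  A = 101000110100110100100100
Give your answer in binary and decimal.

Mask = 1 << 4 = 000000000000000000010000
Bit 4 of A is 0, so OR-ing with the mask flips it to 1.
  101000110100110100100100
| 000000000000000000010000
--------------------------
  101000110100110100110100

Answer: 101000110100110100110100 (10702132)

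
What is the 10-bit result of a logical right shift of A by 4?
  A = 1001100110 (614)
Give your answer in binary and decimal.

Logical shift right by 4: drop the bottom 4 bit(s), prepend 4 zero(s) on the left.
  1001100110  ->  keep [100110], discard [0110], prepend 0000
= 0000100110

Answer: 0000100110 (38)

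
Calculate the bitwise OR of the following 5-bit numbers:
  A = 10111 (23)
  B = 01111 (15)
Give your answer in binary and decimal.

Apply | to each column (1 where either bit is 1):
  10111
| 01111
-------
  11111

Answer: 11111 (31)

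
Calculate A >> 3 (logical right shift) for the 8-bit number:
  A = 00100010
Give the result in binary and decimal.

Logical shift right by 3: drop the bottom 3 bit(s), prepend 3 zero(s) on the left.
  00100010  ->  keep [00100], discard [010], prepend 000
= 00000100

Answer: 00000100 (4)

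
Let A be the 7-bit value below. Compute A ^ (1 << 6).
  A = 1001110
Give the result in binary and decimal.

Mask = 1 << 6 = 1000000
Bit 6 of A is 1; XOR with the mask flips it to 0.
  1001110
^ 1000000
---------
  0001110

Answer: 0001110 (14)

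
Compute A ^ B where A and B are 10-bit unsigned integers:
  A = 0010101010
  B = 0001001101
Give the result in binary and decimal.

Apply ^ to each column (1 where bits differ):
  0010101010
^ 0001001101
------------
  0011100111

Answer: 0011100111 (231)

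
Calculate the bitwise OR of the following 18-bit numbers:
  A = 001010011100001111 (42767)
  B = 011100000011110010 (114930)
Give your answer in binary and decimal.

Apply | to each column (1 where either bit is 1):
  001010011100001111
| 011100000011110010
--------------------
  011110011111111111

Answer: 011110011111111111 (124927)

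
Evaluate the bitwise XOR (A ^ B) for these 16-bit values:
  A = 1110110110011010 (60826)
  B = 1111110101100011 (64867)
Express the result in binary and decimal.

Apply ^ to each column (1 where bits differ):
  1110110110011010
^ 1111110101100011
------------------
  0001000011111001

Answer: 0001000011111001 (4345)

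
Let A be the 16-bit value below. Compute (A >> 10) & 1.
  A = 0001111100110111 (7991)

Bit 10 is the 11th from the right.
  0001111100110111
       ^
That bit is 1.

Answer: 1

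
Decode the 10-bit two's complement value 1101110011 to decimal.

MSB is 1, so the value is negative. Find the magnitude:
1. Invert bits:  0010001100
2. Add 1:        0010001101  = 141
3. Apply sign:   -141

Answer: -141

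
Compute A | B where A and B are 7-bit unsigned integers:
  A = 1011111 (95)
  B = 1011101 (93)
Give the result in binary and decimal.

Apply | to each column (1 where either bit is 1):
  1011111
| 1011101
---------
  1011111

Answer: 1011111 (95)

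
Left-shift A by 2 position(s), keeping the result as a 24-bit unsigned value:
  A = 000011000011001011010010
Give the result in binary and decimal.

Shift left by 2: drop the top 2 bit(s), append 2 zero(s) on the right.
  000011000011001011010010  ->  discard [00], keep [0011000011001011010010], append 00
= 001100001100101101001000

Answer: 001100001100101101001000 (3197768)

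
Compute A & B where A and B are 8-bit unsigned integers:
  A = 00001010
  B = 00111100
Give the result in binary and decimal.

Apply & to each column (1 only where both bits are 1):
  00001010
& 00111100
----------
  00001000

Answer: 00001000 (8)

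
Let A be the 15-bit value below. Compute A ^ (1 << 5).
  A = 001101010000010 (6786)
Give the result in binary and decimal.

Mask = 1 << 5 = 000000000100000
Bit 5 of A is 0; XOR with the mask flips it to 1.
  001101010000010
^ 000000000100000
-----------------
  001101010100010

Answer: 001101010100010 (6818)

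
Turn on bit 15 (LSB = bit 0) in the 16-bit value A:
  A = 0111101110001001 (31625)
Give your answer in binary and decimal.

Mask = 1 << 15 = 1000000000000000
Bit 15 of A is 0, so OR-ing with the mask flips it to 1.
  0111101110001001
| 1000000000000000
------------------
  1111101110001001

Answer: 1111101110001001 (64393)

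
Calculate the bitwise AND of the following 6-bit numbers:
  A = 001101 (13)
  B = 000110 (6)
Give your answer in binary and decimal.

Apply & to each column (1 only where both bits are 1):
  001101
& 000110
--------
  000100

Answer: 000100 (4)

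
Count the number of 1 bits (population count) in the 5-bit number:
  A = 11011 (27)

11011
1-bits at positions (from bit 0 = LSB): 0, 1, 3, 4
Count = 4

Answer: 4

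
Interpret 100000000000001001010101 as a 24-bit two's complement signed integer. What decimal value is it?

MSB is 1, so the value is negative. Find the magnitude:
1. Invert bits:  011111111111110110101010
2. Add 1:        011111111111110110101011  = 8388011
3. Apply sign:   -8388011

Answer: -8388011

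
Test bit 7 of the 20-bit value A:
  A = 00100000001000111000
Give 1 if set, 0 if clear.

Bit 7 is the 8th from the right.
  00100000001000111000
              ^
That bit is 0.

Answer: 0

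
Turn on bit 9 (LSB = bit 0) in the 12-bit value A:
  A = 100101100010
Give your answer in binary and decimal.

Mask = 1 << 9 = 001000000000
Bit 9 of A is 0, so OR-ing with the mask flips it to 1.
  100101100010
| 001000000000
--------------
  101101100010

Answer: 101101100010 (2914)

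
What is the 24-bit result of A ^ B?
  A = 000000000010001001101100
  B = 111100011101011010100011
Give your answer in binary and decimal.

Apply ^ to each column (1 where bits differ):
  000000000010001001101100
^ 111100011101011010100011
--------------------------
  111100011111010011001111

Answer: 111100011111010011001111 (15856847)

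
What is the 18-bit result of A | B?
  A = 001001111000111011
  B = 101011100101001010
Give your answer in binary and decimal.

Apply | to each column (1 where either bit is 1):
  001001111000111011
| 101011100101001010
--------------------
  101011111101111011

Answer: 101011111101111011 (180091)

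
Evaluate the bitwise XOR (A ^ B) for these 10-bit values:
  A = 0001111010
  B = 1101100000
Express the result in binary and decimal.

Apply ^ to each column (1 where bits differ):
  0001111010
^ 1101100000
------------
  1100011010

Answer: 1100011010 (794)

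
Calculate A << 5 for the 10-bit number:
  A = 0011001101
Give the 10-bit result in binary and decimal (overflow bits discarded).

Shift left by 5: drop the top 5 bit(s), append 5 zero(s) on the right.
  0011001101  ->  discard [00110], keep [01101], append 00000
= 0110100000

Answer: 0110100000 (416)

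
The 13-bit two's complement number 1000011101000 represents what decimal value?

MSB is 1, so the value is negative. Find the magnitude:
1. Invert bits:  0111100010111
2. Add 1:        0111100011000  = 3864
3. Apply sign:   -3864

Answer: -3864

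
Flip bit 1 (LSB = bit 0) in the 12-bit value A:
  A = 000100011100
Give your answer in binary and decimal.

Mask = 1 << 1 = 000000000010
Bit 1 of A is 0; XOR with the mask flips it to 1.
  000100011100
^ 000000000010
--------------
  000100011110

Answer: 000100011110 (286)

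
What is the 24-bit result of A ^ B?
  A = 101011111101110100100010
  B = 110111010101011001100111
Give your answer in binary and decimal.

Apply ^ to each column (1 where bits differ):
  101011111101110100100010
^ 110111010101011001100111
--------------------------
  011100101000101101000101

Answer: 011100101000101101000101 (7506757)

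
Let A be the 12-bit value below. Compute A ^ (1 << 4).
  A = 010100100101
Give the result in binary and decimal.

Mask = 1 << 4 = 000000010000
Bit 4 of A is 0; XOR with the mask flips it to 1.
  010100100101
^ 000000010000
--------------
  010100110101

Answer: 010100110101 (1333)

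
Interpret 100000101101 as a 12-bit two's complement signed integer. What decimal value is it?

MSB is 1, so the value is negative. Find the magnitude:
1. Invert bits:  011111010010
2. Add 1:        011111010011  = 2003
3. Apply sign:   -2003

Answer: -2003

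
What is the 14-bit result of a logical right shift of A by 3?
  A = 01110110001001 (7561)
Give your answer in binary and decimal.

Logical shift right by 3: drop the bottom 3 bit(s), prepend 3 zero(s) on the left.
  01110110001001  ->  keep [01110110001], discard [001], prepend 000
= 00001110110001

Answer: 00001110110001 (945)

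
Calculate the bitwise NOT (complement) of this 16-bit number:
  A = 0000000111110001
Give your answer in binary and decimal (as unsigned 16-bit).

Flip each bit (0->1, 1->0):
  0000000111110001
  1111111000001110

Answer: 1111111000001110 (65038)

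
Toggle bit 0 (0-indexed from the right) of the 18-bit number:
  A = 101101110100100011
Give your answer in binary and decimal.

Mask = 1 << 0 = 000000000000000001
Bit 0 of A is 1; XOR with the mask flips it to 0.
  101101110100100011
^ 000000000000000001
--------------------
  101101110100100010

Answer: 101101110100100010 (187682)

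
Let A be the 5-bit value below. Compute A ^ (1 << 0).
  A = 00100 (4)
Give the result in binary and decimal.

Mask = 1 << 0 = 00001
Bit 0 of A is 0; XOR with the mask flips it to 1.
  00100
^ 00001
-------
  00101

Answer: 00101 (5)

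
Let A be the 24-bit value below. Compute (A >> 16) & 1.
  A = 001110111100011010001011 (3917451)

Bit 16 is the 17th from the right.
  001110111100011010001011
         ^
That bit is 1.

Answer: 1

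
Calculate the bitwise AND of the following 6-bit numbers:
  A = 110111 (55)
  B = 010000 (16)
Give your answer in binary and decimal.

Apply & to each column (1 only where both bits are 1):
  110111
& 010000
--------
  010000

Answer: 010000 (16)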